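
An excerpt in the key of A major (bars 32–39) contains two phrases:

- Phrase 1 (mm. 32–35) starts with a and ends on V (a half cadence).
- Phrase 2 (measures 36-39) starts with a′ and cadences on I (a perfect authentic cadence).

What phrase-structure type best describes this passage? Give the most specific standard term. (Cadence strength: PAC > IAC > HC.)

parallel period

Phrase 1 ends with a half cadence (weaker) and phrase 2 with a perfect authentic cadence (stronger): antecedent + consequent = a period.
The two phrases open with the same material (a / a′), so the period is parallel.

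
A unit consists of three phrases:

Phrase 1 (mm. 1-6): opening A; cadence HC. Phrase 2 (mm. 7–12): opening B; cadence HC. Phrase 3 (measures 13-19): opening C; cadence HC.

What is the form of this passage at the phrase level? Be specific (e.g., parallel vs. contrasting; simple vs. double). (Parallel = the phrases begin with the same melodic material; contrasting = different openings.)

The final phrase closes with a half cadence, which is not stronger than the preceding half cadence; the 3 phrases lack an overall antecedent–consequent design and so form a phrase group.

phrase group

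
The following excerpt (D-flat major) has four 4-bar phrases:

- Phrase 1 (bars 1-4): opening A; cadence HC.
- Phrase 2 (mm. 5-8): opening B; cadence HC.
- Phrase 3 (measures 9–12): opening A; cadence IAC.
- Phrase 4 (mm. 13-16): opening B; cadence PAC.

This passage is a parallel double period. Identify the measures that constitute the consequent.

In a double period the four phrases pair into a large antecedent (phrases 1–2, ending half cadence) and a large consequent (phrases 3–4, ending perfect authentic cadence). The consequent spans mm. 9–16.

measures 9–16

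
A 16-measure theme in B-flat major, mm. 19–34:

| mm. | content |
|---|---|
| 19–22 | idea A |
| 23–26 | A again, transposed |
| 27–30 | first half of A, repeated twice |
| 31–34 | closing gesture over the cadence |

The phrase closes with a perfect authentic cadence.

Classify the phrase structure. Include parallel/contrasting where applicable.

Basic idea (mm. 19–22) + its repetition (mm. 23–26) form the presentation; fragmentation and cadence (measures 27-34) form the continuation — the 16-bar whole is a sentence.

sentence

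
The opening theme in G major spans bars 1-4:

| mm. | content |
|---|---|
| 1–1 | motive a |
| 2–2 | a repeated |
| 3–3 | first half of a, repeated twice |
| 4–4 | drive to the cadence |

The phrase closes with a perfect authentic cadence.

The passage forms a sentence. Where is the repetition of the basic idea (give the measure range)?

measures 2–2

The presentation of a sentence is the basic idea (m. 1) plus its repetition (measure 2); the repetition of the basic idea is therefore m. 2.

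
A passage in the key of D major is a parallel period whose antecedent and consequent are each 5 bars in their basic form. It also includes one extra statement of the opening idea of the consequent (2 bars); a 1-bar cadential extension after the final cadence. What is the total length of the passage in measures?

13 measures

Basic parallel period: 5 + 5 = 10 bars.
10 (basic form) + 2 (extra statement) + 1 (cadential extension) = 13.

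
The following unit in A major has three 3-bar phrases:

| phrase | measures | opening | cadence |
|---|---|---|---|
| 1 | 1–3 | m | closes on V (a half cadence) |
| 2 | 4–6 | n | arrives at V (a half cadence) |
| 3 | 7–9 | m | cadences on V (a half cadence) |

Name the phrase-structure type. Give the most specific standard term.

phrase group

The final phrase closes with a half cadence, which is not stronger than the preceding half cadence; the 3 phrases lack an overall antecedent–consequent design and so form a phrase group.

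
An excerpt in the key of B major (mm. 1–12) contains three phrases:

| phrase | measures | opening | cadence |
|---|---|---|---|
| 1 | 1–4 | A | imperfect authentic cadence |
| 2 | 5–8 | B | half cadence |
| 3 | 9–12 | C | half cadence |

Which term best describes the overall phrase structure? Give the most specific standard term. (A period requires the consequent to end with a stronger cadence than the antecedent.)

The final phrase closes with a half cadence, which is not stronger than the preceding half cadence; the 3 phrases lack an overall antecedent–consequent design and so form a phrase group.

phrase group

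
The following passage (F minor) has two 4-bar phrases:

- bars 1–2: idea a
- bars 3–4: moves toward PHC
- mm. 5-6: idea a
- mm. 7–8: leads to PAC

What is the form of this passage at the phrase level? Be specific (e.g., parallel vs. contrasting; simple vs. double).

parallel period

Phrase 1 ends with a Phrygian half cadence (weaker) and phrase 2 with a perfect authentic cadence (stronger): antecedent + consequent = a period.
The two phrases open with the same material (a / a), so the period is parallel.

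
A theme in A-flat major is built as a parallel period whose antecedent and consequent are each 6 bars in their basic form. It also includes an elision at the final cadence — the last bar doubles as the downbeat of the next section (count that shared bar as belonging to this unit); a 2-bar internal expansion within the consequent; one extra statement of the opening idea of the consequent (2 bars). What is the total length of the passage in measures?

Basic parallel period: 6 + 6 = 12 bars.
12 (basic form) + 2 (internal expansion) + 2 (extra statement) = 16.
The elision shares a bar with the next section but does not change this unit's count.

16 measures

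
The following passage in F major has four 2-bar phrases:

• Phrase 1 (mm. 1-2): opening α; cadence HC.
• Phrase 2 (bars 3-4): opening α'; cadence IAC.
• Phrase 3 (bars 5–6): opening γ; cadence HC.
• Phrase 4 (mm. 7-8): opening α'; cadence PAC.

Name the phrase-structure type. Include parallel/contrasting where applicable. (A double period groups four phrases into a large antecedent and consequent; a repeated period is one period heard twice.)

Four phrases in two halves: the first half (bars 1–4) ends with an imperfect authentic cadence, the second (mm. 5-8) with a perfect authentic cadence — a large antecedent–consequent pair, i.e. a double period.
Phrase 3 begins with different material from phrase 1, making it contrasting.

contrasting double period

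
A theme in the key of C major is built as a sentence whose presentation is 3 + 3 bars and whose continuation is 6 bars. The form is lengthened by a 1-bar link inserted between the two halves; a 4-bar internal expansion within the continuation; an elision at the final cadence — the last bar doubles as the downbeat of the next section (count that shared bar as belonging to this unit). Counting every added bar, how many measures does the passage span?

Basic sentence: 3 + 3 + 6 = 12 bars.
12 (basic form) + 1 (link) + 4 (internal expansion) = 17.
The elision shares a bar with the next section but does not change this unit's count.

17 measures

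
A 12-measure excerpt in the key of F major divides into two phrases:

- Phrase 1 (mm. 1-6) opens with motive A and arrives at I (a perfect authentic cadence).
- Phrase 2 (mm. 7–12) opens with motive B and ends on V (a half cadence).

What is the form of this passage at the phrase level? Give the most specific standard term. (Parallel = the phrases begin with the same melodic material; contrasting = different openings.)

phrase group

The second phrase closes with a half cadence, which is not stronger than the first phrase's perfect authentic cadence; without a weak→strong cadential pair there is no antecedent–consequent relationship, so this is a phrase group rather than a period.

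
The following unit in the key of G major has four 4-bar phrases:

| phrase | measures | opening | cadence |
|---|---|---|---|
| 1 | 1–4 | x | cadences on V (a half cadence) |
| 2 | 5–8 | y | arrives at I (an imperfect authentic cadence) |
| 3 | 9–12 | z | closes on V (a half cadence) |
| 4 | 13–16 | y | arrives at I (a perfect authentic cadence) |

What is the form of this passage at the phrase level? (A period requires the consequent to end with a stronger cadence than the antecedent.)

Four phrases in two halves: the first half (bars 1–8) ends with an imperfect authentic cadence, the second (bars 9-16) with a perfect authentic cadence — a large antecedent–consequent pair, i.e. a double period.
Phrase 3 begins with different material from phrase 1, making it contrasting.

contrasting double period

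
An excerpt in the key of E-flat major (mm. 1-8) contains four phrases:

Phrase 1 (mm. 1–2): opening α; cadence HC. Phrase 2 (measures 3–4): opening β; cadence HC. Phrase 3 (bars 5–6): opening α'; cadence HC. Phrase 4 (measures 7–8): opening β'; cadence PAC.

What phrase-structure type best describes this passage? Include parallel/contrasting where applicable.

parallel double period

Four phrases in two halves: the first half (mm. 1–4) ends with a half cadence, the second (mm. 5–8) with a perfect authentic cadence — a large antecedent–consequent pair, i.e. a double period.
Phrase 3 begins with the same material as phrase 1, making it parallel.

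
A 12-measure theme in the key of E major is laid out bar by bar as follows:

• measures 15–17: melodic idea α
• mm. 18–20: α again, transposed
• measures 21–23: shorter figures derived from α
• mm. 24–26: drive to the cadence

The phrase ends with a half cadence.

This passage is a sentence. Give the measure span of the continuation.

After the presentation (mm. 15-20), the continuation covers the fragmentation through the cadence: measures 21–26.

measures 21–26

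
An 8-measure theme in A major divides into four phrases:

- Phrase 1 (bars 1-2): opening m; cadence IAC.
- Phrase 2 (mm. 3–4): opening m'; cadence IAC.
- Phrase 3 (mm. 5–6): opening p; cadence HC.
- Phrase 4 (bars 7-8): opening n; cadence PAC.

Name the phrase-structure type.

Four phrases in two halves: the first half (bars 1–4) ends with an imperfect authentic cadence, the second (mm. 5–8) with a perfect authentic cadence — a large antecedent–consequent pair, i.e. a double period.
Phrase 3 begins with different material from phrase 1, making it contrasting.

contrasting double period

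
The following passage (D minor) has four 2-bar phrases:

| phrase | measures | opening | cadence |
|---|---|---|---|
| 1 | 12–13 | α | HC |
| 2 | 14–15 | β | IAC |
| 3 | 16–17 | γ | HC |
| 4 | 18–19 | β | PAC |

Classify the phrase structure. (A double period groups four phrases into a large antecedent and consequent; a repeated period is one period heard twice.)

contrasting double period

Four phrases in two halves: the first half (bars 12-15) ends with an imperfect authentic cadence, the second (mm. 16–19) with a perfect authentic cadence — a large antecedent–consequent pair, i.e. a double period.
Phrase 3 begins with different material from phrase 1, making it contrasting.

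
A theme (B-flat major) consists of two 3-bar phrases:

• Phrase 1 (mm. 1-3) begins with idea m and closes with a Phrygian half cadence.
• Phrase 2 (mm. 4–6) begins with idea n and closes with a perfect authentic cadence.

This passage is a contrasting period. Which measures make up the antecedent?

The antecedent is the phrase ending with the weaker cadence (Phrygian half cadence, phrase 1) and the consequent the one ending more conclusively (perfect authentic cadence, phrase 2); the antecedent is measures 1–3.

measures 1–3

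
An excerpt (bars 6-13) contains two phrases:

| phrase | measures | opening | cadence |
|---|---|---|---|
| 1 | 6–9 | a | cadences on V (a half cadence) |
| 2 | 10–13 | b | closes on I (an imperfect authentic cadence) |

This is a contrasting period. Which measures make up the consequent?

measures 10–13

The phrase ending with the weaker cadence (half cadence) is the antecedent; the one ending more conclusively (imperfect authentic cadence) is the consequent. The consequent is measures 10–13.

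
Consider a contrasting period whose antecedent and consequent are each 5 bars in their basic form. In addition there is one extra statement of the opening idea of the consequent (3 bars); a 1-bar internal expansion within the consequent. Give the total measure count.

Basic contrasting period: 5 + 5 = 10 bars.
10 (basic form) + 3 (extra statement) + 1 (internal expansion) = 14.

14 measures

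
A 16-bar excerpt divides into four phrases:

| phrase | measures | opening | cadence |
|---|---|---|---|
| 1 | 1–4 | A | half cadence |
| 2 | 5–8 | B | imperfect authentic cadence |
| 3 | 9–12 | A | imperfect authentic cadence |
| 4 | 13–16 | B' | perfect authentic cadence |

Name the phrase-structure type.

Four phrases in two halves: the first half (measures 1-8) ends with an imperfect authentic cadence, the second (measures 9–16) with a perfect authentic cadence — a large antecedent–consequent pair, i.e. a double period.
Phrase 3 begins with the same material as phrase 1, making it parallel.

parallel double period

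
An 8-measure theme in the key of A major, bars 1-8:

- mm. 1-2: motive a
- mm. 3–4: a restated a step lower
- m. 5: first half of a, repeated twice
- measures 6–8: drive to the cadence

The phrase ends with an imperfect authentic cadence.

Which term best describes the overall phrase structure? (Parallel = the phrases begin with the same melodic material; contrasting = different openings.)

Basic idea (mm. 1–2) + its repetition (mm. 3–4) form the presentation; fragmentation and cadence (measures 5-8) form the continuation — the 8-bar whole is a sentence.

sentence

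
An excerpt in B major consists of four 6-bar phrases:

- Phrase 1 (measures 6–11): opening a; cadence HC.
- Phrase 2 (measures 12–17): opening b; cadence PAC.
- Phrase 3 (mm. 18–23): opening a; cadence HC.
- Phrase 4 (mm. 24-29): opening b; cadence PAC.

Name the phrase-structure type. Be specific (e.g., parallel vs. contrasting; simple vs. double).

repeated period

The cadence pattern HC–PAC–HC–PAC is weak–strong twice, and phrases 3–4 restate phrases 1–2: a period heard twice, not a double period (which would end weakly at phrase 2).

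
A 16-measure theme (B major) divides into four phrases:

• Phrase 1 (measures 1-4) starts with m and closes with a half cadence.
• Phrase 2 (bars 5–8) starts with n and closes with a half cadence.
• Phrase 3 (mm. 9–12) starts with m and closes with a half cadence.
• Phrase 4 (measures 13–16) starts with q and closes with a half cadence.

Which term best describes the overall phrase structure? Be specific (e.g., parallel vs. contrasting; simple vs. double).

Phrase 4 ends with a half cadence, no stronger than phrase 2's half cadence, so the four phrases do not form a double period; nor do phrases 3–4 duplicate 1–2, so it is not a repeated period. With no phrase reaching a conclusive cadence, the passage is a phrase group.

phrase group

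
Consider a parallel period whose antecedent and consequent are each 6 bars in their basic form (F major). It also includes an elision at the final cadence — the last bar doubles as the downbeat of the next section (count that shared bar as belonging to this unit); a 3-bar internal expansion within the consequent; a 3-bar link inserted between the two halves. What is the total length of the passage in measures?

18 measures

Basic parallel period: 6 + 6 = 12 bars.
12 (basic form) + 3 (internal expansion) + 3 (link) = 18.
The elision shares a bar with the next section but does not change this unit's count.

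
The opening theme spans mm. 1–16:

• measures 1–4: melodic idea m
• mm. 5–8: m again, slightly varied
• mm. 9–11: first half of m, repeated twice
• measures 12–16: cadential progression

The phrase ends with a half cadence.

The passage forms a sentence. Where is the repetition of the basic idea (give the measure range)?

The presentation of a sentence is the basic idea (mm. 1-4) plus its repetition (mm. 5–8); the repetition of the basic idea is therefore bars 5-8.

measures 5–8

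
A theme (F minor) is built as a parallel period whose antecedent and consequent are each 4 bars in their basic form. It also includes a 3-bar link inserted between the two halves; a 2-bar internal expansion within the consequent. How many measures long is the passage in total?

13 measures

Basic parallel period: 4 + 4 = 8 bars.
8 (basic form) + 3 (link) + 2 (internal expansion) = 13.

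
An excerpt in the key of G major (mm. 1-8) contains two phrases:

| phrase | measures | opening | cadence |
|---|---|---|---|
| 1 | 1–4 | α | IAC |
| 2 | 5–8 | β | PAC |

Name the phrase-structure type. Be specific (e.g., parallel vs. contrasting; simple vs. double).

contrasting period

Phrase 1 ends with an imperfect authentic cadence (weaker) and phrase 2 with a perfect authentic cadence (stronger): antecedent + consequent = a period.
The two phrases open with different material (α / β), so the period is contrasting.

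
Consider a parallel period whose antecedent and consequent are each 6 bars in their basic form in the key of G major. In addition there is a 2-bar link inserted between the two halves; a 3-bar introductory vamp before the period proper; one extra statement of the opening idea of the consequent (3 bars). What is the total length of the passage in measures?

20 measures

Basic parallel period: 6 + 6 = 12 bars.
12 (basic form) + 2 (link) + 3 (introduction) + 3 (extra statement) = 20.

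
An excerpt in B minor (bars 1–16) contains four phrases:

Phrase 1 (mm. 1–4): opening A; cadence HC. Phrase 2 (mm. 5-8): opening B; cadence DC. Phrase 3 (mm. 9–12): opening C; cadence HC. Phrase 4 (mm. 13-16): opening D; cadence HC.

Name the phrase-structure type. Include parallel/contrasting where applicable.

Phrase 4 ends with a half cadence, no stronger than phrase 2's deceptive cadence, so the four phrases do not form a double period; nor do phrases 3–4 duplicate 1–2, so it is not a repeated period. With no phrase reaching a conclusive cadence, the passage is a phrase group.

phrase group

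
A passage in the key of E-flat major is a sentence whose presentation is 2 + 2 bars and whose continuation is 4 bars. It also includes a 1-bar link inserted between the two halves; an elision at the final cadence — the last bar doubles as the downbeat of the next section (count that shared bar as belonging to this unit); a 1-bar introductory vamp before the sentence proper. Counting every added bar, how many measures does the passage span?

Basic sentence: 2 + 2 + 4 = 8 bars.
8 (basic form) + 1 (link) + 1 (introduction) = 10.
The elision shares a bar with the next section but does not change this unit's count.

10 measures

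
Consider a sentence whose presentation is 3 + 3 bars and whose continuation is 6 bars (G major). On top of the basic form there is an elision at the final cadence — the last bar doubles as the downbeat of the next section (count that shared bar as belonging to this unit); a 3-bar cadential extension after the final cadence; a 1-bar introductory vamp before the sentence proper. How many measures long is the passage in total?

16 measures

Basic sentence: 3 + 3 + 6 = 12 bars.
12 (basic form) + 3 (cadential extension) + 1 (introduction) = 16.
The elision shares a bar with the next section but does not change this unit's count.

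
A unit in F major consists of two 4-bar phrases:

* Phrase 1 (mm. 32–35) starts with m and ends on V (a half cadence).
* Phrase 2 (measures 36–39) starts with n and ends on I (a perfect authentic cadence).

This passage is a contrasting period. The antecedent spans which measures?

measures 32–35

The antecedent is the phrase ending with the weaker cadence (half cadence, phrase 1) and the consequent the one ending more conclusively (perfect authentic cadence, phrase 2); the antecedent is bars 32-35.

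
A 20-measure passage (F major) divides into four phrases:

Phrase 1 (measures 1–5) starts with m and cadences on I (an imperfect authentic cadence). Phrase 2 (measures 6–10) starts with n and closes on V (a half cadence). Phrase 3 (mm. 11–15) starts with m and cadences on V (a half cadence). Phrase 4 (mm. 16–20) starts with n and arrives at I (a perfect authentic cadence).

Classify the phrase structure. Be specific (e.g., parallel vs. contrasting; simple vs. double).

parallel double period

Four phrases in two halves: the first half (bars 1–10) ends with a half cadence, the second (measures 11-20) with a perfect authentic cadence — a large antecedent–consequent pair, i.e. a double period.
Phrase 3 begins with the same material as phrase 1, making it parallel.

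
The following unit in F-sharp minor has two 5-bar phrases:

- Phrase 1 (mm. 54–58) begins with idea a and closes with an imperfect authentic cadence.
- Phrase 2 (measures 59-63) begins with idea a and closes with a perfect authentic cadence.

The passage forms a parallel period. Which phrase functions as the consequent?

phrase 2

The phrase ending with the weaker cadence (imperfect authentic cadence) is the antecedent; the one ending more conclusively (perfect authentic cadence) is the consequent. The consequent is phrase 2.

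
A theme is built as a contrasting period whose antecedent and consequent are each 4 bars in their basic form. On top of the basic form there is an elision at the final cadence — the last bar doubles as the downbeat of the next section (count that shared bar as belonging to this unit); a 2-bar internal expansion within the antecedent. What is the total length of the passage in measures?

Basic contrasting period: 4 + 4 = 8 bars.
8 (basic form) + 2 (internal expansion) = 10.
The elision shares a bar with the next section but does not change this unit's count.

10 measures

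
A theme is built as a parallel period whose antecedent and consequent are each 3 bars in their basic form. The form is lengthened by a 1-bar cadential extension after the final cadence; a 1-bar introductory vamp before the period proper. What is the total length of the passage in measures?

Basic parallel period: 3 + 3 = 6 bars.
6 (basic form) + 1 (cadential extension) + 1 (introduction) = 8.

8 measures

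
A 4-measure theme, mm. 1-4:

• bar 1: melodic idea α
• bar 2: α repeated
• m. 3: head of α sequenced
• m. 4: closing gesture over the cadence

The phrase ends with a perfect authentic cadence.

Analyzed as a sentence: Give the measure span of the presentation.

The presentation of a sentence is the basic idea (m. 1) plus its repetition (measure 2); the presentation is therefore measures 1–2.

measures 1–2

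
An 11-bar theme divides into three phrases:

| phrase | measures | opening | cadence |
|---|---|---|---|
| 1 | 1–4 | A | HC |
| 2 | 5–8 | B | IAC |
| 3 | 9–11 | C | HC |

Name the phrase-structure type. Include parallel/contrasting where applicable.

phrase group

The final phrase closes with a half cadence, which is not stronger than the preceding imperfect authentic cadence; the 3 phrases lack an overall antecedent–consequent design and so form a phrase group.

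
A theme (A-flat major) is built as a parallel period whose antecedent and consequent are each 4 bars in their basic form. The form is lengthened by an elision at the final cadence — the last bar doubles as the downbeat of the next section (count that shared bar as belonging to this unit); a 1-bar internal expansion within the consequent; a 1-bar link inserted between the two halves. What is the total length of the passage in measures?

10 measures

Basic parallel period: 4 + 4 = 8 bars.
8 (basic form) + 1 (internal expansion) + 1 (link) = 10.
The elision shares a bar with the next section but does not change this unit's count.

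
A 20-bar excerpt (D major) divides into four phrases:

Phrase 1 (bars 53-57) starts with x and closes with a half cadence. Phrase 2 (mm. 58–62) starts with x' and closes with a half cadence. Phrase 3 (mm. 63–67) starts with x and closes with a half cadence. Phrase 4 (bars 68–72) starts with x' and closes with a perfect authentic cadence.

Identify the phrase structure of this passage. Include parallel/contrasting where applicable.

Four phrases in two halves: the first half (mm. 53–62) ends with a half cadence, the second (mm. 63–72) with a perfect authentic cadence — a large antecedent–consequent pair, i.e. a double period.
Phrase 3 begins with the same material as phrase 1, making it parallel.

parallel double period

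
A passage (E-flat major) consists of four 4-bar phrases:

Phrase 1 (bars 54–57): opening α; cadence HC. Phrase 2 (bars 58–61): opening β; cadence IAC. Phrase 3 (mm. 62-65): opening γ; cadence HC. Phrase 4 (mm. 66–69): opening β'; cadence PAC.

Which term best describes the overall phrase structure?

Four phrases in two halves: the first half (measures 54–61) ends with an imperfect authentic cadence, the second (bars 62–69) with a perfect authentic cadence — a large antecedent–consequent pair, i.e. a double period.
Phrase 3 begins with different material from phrase 1, making it contrasting.

contrasting double period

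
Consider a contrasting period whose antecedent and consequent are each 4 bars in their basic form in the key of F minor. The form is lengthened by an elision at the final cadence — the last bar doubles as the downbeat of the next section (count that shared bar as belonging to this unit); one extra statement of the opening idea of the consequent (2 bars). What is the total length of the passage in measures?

10 measures

Basic contrasting period: 4 + 4 = 8 bars.
8 (basic form) + 2 (extra statement) = 10.
The elision shares a bar with the next section but does not change this unit's count.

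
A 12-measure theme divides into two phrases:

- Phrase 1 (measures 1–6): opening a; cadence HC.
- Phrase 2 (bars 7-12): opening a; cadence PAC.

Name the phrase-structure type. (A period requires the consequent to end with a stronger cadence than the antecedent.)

Phrase 1 ends with a half cadence (weaker) and phrase 2 with a perfect authentic cadence (stronger): antecedent + consequent = a period.
The two phrases open with the same material (a / a), so the period is parallel.

parallel period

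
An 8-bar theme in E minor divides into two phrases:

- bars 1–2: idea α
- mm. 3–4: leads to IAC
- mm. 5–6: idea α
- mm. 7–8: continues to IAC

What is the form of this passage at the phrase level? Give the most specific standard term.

repeated phrase

Both phrases have the same opening (α) and the same cadence (imperfect authentic cadence): the second is a restatement, not a consequent, so this is a repeated phrase rather than a period.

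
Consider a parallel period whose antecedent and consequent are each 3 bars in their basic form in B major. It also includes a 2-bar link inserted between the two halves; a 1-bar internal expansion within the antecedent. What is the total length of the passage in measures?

Basic parallel period: 3 + 3 = 6 bars.
6 (basic form) + 2 (link) + 1 (internal expansion) = 9.

9 measures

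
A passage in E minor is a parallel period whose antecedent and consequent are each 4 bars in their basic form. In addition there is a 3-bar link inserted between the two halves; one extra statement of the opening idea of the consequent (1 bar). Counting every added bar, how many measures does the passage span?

Basic parallel period: 4 + 4 = 8 bars.
8 (basic form) + 3 (link) + 1 (extra statement) = 12.

12 measures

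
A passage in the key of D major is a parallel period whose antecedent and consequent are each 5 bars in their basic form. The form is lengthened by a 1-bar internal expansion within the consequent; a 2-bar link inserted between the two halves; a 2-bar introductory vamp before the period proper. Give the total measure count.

Basic parallel period: 5 + 5 = 10 bars.
10 (basic form) + 1 (internal expansion) + 2 (link) + 2 (introduction) = 15.

15 measures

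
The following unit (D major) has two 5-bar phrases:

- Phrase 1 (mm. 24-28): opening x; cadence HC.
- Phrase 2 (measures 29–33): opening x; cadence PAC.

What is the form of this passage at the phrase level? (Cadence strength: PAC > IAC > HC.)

parallel period

Phrase 1 ends with a half cadence (weaker) and phrase 2 with a perfect authentic cadence (stronger): antecedent + consequent = a period.
The two phrases open with the same material (x / x), so the period is parallel.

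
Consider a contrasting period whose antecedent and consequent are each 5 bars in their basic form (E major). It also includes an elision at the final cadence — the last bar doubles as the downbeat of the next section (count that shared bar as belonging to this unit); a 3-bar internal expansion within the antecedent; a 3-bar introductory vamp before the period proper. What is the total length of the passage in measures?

Basic contrasting period: 5 + 5 = 10 bars.
10 (basic form) + 3 (internal expansion) + 3 (introduction) = 16.
The elision shares a bar with the next section but does not change this unit's count.

16 measures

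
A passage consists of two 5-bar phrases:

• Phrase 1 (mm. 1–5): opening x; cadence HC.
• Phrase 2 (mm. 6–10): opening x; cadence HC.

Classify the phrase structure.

repeated phrase

Both phrases have the same opening (x) and the same cadence (half cadence): the second is a restatement, not a consequent, so this is a repeated phrase rather than a period.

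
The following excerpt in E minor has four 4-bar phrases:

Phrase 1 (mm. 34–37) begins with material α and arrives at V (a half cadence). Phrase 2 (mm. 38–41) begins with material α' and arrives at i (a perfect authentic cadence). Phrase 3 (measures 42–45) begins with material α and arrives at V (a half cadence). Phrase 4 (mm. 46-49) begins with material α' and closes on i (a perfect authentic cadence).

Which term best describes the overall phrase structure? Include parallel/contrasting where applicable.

The cadence pattern HC–PAC–HC–PAC is weak–strong twice, and phrases 3–4 restate phrases 1–2: a period heard twice, not a double period (which would end weakly at phrase 2).

repeated period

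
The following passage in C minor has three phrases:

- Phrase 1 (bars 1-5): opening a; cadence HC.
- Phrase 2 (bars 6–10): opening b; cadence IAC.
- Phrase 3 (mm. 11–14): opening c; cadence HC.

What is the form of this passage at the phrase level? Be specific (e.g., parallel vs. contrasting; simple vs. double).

phrase group

The final phrase closes with a half cadence, which is not stronger than the preceding imperfect authentic cadence; the 3 phrases lack an overall antecedent–consequent design and so form a phrase group.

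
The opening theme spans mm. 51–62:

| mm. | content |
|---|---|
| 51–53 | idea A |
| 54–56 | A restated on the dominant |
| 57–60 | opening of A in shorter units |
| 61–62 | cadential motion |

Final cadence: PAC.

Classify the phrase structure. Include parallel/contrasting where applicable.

Basic idea (bars 51-53) + its repetition (mm. 54–56) form the presentation; fragmentation and cadence (measures 57–62) form the continuation — the 12-bar whole is a sentence.

sentence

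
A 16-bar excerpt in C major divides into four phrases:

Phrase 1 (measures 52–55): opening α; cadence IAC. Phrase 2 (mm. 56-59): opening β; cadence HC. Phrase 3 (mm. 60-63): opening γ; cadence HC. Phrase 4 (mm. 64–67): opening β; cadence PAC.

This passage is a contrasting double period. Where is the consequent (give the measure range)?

In a double period the four phrases pair into a large antecedent (phrases 1–2, ending half cadence) and a large consequent (phrases 3–4, ending perfect authentic cadence). The consequent spans bars 60–67.

measures 60–67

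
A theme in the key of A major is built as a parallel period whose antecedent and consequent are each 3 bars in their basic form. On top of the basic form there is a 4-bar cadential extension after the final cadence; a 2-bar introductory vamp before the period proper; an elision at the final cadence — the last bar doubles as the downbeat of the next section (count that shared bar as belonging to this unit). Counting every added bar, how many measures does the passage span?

12 measures

Basic parallel period: 3 + 3 = 6 bars.
6 (basic form) + 4 (cadential extension) + 2 (introduction) = 12.
The elision shares a bar with the next section but does not change this unit's count.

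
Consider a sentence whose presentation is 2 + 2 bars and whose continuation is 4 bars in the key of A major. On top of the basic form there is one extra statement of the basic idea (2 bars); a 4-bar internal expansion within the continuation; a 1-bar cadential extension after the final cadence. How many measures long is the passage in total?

15 measures

Basic sentence: 2 + 2 + 4 = 8 bars.
8 (basic form) + 2 (extra statement) + 4 (internal expansion) + 1 (cadential extension) = 15.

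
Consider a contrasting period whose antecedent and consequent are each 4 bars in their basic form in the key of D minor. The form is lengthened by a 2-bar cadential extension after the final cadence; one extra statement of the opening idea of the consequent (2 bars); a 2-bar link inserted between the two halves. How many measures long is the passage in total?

14 measures

Basic contrasting period: 4 + 4 = 8 bars.
8 (basic form) + 2 (cadential extension) + 2 (extra statement) + 2 (link) = 14.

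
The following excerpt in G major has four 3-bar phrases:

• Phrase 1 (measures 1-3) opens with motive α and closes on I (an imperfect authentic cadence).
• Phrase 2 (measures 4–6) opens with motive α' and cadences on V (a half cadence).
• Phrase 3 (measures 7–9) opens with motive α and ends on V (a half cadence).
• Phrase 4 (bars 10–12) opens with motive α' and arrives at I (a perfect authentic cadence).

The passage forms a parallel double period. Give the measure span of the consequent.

measures 7–12

In a double period the four phrases pair into a large antecedent (phrases 1–2, ending half cadence) and a large consequent (phrases 3–4, ending perfect authentic cadence). The consequent spans mm. 7–12.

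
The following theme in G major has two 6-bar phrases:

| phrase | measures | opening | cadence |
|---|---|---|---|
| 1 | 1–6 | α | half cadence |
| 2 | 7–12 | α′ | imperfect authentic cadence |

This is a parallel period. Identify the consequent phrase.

phrase 2

The phrase ending with the weaker cadence (half cadence) is the antecedent; the one ending more conclusively (imperfect authentic cadence) is the consequent. The consequent is phrase 2.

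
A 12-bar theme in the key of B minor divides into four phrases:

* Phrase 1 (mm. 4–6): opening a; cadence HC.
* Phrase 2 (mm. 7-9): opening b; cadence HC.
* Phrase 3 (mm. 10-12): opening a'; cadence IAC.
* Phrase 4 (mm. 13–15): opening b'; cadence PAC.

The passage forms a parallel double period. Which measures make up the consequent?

In a double period the first pair of phrases (ending half cadence) is the large antecedent and the second pair (ending perfect authentic cadence) is the large consequent; the consequent is measures 10–15.

measures 10–15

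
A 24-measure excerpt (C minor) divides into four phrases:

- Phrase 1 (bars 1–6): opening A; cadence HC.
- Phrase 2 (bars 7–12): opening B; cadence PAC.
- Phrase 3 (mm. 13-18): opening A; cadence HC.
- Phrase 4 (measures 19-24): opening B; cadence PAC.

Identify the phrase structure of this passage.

The cadence pattern HC–PAC–HC–PAC is weak–strong twice, and phrases 3–4 restate phrases 1–2: a period heard twice, not a double period (which would end weakly at phrase 2).

repeated period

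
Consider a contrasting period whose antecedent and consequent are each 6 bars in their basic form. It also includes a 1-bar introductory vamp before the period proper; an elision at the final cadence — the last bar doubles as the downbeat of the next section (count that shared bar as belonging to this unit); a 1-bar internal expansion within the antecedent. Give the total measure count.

Basic contrasting period: 6 + 6 = 12 bars.
12 (basic form) + 1 (introduction) + 1 (internal expansion) = 14.
The elision shares a bar with the next section but does not change this unit's count.

14 measures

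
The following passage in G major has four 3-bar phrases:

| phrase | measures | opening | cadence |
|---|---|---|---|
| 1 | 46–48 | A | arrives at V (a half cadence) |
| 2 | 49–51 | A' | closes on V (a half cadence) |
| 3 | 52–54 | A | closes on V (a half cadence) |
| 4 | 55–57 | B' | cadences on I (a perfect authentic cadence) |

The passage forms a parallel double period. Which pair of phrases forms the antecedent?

In a double period the first pair of phrases (ending half cadence) is the large antecedent and the second pair (ending perfect authentic cadence) is the large consequent; the antecedent is phrases 1 and 2.

phrases 1 and 2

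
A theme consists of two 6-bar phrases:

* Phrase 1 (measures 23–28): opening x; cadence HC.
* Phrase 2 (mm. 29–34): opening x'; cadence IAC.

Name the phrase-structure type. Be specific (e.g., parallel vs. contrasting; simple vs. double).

Phrase 1 ends with a half cadence (weaker) and phrase 2 with an imperfect authentic cadence (stronger): antecedent + consequent = a period.
The two phrases open with the same material (x / x'), so the period is parallel.

parallel period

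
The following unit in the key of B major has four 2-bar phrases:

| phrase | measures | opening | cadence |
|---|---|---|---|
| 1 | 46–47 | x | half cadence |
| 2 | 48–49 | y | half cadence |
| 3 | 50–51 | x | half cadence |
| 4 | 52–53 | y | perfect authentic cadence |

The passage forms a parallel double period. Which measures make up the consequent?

In a double period the four phrases pair into a large antecedent (phrases 1–2, ending half cadence) and a large consequent (phrases 3–4, ending perfect authentic cadence). The consequent spans mm. 50-53.

measures 50–53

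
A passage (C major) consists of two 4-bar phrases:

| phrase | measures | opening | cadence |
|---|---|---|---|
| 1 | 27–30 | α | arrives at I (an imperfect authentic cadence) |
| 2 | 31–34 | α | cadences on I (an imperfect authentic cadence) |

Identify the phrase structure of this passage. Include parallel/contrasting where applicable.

Both phrases have the same opening (α) and the same cadence (imperfect authentic cadence): the second is a restatement, not a consequent, so this is a repeated phrase rather than a period.

repeated phrase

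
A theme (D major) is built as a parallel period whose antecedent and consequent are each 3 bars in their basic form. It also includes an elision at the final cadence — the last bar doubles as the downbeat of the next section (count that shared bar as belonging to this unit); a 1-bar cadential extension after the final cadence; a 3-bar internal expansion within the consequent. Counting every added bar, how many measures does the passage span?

Basic parallel period: 3 + 3 = 6 bars.
6 (basic form) + 1 (cadential extension) + 3 (internal expansion) = 10.
The elision shares a bar with the next section but does not change this unit's count.

10 measures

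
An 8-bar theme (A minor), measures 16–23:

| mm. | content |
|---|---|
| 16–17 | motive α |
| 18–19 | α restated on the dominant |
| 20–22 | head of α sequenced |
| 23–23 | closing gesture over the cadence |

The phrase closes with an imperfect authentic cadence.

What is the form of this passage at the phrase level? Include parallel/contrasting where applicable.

Basic idea (mm. 16-17) + its repetition (mm. 18–19) form the presentation; fragmentation and cadence (bars 20–23) form the continuation — the 8-bar whole is a sentence.

sentence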